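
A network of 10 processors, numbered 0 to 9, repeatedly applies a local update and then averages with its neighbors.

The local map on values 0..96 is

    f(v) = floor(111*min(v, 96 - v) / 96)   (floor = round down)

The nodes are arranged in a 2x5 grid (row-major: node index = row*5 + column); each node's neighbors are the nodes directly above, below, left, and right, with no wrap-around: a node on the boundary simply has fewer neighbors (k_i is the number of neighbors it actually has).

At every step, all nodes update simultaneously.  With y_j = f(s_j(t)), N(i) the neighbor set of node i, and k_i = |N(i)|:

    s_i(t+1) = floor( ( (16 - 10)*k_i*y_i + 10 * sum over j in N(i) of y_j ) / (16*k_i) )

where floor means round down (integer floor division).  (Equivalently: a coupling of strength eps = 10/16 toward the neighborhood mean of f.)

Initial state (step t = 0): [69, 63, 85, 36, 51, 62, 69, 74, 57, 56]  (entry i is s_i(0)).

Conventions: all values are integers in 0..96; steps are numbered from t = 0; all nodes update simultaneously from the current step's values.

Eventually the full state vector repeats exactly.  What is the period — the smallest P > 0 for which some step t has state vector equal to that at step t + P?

Answer: 4
Key observation: The state at step 10, [47, 47, 48, 50, 52, 47, 47, 48, 50, 52], reappears at step 14 — and no state repeats earlier — so the cycle the system enters has period 4.

Derivation:
t=0: [69, 63, 85, 36, 51, 62, 69, 74, 57, 56]
t=1: [35, 29, 26, 38, 46, 34, 32, 27, 40, 47]
t=2: [37, 34, 33, 43, 50, 38, 35, 35, 43, 51]
t=3: [41, 39, 40, 47, 51, 41, 40, 41, 47, 51]
t=4: [46, 45, 47, 51, 52, 46, 46, 48, 52, 52]
t=5: [52, 52, 53, 51, 50, 53, 53, 53, 51, 50]
t=6: [49, 49, 49, 51, 52, 49, 49, 49, 51, 52]
t=7: [54, 54, 53, 52, 50, 54, 54, 53, 52, 50]
t=8: [48, 48, 49, 50, 52, 48, 48, 49, 50, 52]
t=9: [55, 54, 54, 52, 50, 55, 54, 54, 52, 50]
t=10: [47, 47, 48, 50, 52, 47, 47, 48, 50, 52]
t=11: [54, 54, 54, 52, 50, 54, 54, 54, 52, 50]
t=12: [48, 48, 48, 50, 52, 48, 48, 48, 50, 52]
t=13: [55, 55, 54, 52, 50, 55, 55, 54, 52, 50]
t=14: [47, 47, 48, 50, 52, 47, 47, 48, 50, 52]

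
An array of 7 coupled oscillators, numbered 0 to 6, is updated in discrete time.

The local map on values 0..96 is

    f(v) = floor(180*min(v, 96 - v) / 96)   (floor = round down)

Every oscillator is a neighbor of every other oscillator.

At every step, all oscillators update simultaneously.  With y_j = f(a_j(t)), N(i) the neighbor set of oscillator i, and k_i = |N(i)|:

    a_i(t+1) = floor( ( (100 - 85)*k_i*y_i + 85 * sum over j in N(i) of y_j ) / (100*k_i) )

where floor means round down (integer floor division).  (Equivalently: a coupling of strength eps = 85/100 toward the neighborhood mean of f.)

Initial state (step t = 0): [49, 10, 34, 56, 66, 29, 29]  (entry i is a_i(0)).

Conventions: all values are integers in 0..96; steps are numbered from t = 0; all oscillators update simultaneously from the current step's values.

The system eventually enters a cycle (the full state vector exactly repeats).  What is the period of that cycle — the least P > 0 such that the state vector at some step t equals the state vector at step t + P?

Answer: 8
Key observation: The state at step 2, [71, 71, 71, 71, 71, 71, 71], reappears at step 10 — and no state repeats earlier — so the cycle the system enters has period 8.

Derivation:
t=0: [49, 10, 34, 56, 66, 29, 29]
t=1: [58, 57, 58, 58, 58, 58, 58]
t=2: [71, 71, 71, 71, 71, 71, 71]
t=3: [46, 46, 46, 46, 46, 46, 46]
t=4: [86, 86, 86, 86, 86, 86, 86]
t=5: [18, 18, 18, 18, 18, 18, 18]
t=6: [33, 33, 33, 33, 33, 33, 33]
t=7: [61, 61, 61, 61, 61, 61, 61]
t=8: [65, 65, 65, 65, 65, 65, 65]
t=9: [58, 58, 58, 58, 58, 58, 58]
t=10: [71, 71, 71, 71, 71, 71, 71]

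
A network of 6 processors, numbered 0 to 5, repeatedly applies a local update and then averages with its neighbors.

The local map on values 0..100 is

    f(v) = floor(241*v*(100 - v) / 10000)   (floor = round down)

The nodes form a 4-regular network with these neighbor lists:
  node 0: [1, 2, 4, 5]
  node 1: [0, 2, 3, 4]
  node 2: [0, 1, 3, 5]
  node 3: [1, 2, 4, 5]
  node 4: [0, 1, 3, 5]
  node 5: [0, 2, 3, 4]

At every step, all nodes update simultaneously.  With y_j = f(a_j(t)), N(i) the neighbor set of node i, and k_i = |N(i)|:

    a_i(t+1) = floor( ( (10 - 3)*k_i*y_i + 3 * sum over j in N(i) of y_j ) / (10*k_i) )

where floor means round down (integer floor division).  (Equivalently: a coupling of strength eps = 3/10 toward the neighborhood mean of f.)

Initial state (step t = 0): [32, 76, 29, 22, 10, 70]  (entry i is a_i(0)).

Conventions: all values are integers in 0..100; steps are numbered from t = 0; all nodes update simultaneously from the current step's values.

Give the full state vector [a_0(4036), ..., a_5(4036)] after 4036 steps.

Answer: [58, 58, 58, 58, 58, 58]
Key observation: The state at step 4, [58, 58, 58, 58, 58, 58], reappears at step 5: the system is in a cycle of period 1 from step 4 on.  Therefore the state at step 4036 equals the state at step 4 + ((4036 - 4) mod 1) = 4, which is [58, 58, 58, 58, 58, 58].

Derivation:
t=0: [32, 76, 29, 22, 10, 70]
t=1: [48, 42, 48, 40, 28, 47]
t=2: [58, 57, 59, 56, 51, 58]
t=3: [58, 58, 58, 58, 59, 58]
t=4: [58, 58, 58, 58, 58, 58]
t=5: [58, 58, 58, 58, 58, 58]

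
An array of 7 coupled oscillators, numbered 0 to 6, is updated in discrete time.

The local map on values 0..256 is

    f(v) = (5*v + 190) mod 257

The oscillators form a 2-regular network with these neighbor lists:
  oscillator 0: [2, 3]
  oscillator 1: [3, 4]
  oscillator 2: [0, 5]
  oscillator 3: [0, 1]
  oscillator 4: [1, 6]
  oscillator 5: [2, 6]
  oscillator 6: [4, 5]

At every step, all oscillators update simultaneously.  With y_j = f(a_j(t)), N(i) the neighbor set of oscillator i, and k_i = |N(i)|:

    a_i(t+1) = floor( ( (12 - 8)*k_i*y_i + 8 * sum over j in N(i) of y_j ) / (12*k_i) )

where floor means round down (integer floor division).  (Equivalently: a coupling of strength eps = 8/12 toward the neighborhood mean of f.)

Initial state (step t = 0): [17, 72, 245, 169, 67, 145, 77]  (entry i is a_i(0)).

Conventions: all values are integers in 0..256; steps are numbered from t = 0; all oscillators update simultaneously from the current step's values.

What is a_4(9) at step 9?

Simulating step by step:
t=0: [17, 72, 245, 169, 67, 145, 77]
t=1: [51, 18, 97, 20, 36, 111, 72]
t=2: [127, 56, 193, 81, 57, 142, 126]
t=3: [87, 170, 103, 116, 160, 101, 132]
t=4: [186, 162, 161, 126, 103, 150, 159]
t=5: [121, 156, 161, 123, 211, 202, 191]
t=6: [94, 150, 140, 85, 177, 171, 168]
t=7: [122, 105, 94, 138, 72, 46, 22]
t=8: [94, 115, 112, 113, 93, 117, 80]
t=9: [207, 211, 128, 212, 156, 105, 73]

Answer: a_4(9) = 156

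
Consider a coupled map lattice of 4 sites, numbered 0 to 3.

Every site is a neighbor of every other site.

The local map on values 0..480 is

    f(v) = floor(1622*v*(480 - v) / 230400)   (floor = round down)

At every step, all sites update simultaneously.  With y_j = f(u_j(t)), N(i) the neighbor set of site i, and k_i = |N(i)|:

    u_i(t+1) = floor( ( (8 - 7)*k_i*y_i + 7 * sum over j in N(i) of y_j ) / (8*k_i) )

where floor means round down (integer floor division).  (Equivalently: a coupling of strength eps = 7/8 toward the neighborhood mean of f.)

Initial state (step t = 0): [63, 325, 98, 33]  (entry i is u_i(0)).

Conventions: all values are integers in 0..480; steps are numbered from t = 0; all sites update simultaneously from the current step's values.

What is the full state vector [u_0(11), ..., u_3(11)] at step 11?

Answer: [220, 220, 220, 220]

Derivation:
t=0: [63, 325, 98, 33]
t=1: [233, 204, 219, 246]
t=2: [401, 403, 402, 401]
t=3: [220, 221, 221, 220]
t=4: [402, 402, 402, 402]
t=5: [220, 220, 220, 220]
t=6: [402, 402, 402, 402]
t=7: [220, 220, 220, 220]
t=8: [402, 402, 402, 402]
t=9: [220, 220, 220, 220]
t=10: [402, 402, 402, 402]
t=11: [220, 220, 220, 220]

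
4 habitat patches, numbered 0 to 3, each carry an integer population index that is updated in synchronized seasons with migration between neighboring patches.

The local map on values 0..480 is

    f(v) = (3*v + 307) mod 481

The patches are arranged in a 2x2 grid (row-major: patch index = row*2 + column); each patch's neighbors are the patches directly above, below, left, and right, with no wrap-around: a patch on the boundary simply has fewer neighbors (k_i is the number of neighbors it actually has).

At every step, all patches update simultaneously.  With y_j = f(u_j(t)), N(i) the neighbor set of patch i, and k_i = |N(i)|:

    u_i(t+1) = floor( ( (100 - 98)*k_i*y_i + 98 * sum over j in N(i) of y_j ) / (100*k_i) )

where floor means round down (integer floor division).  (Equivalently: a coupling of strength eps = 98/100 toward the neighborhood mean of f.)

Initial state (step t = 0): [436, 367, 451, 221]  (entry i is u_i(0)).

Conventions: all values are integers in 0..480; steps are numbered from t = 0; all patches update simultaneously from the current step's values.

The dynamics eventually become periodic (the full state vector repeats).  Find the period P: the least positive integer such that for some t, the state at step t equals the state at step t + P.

Simulating step by step:
t=0: [436, 367, 451, 221]
t=1: [328, 97, 92, 325]
t=2: [113, 320, 320, 113]
t=3: [302, 167, 167, 302]
t=4: [325, 252, 252, 325]
t=5: [105, 315, 315, 105]
t=6: [287, 143, 143, 287]
t=7: [254, 206, 206, 254]
t=8: [437, 113, 113, 437]
t=9: [165, 174, 174, 165]
t=10: [347, 321, 321, 347]
t=11: [309, 384, 384, 309]
t=12: [21, 266, 266, 21]
t=13: [147, 365, 365, 147]
t=14: [436, 270, 270, 436]
t=15: [155, 171, 171, 155]
t=16: [338, 291, 291, 338]
t=17: [220, 356, 356, 220]
t=18: [404, 13, 13, 404]
t=19: [340, 81, 81, 340]
t=20: [74, 359, 359, 74]
t=21: [414, 55, 55, 414]
t=22: [464, 113, 113, 464]
t=23: [166, 254, 254, 166]
t=24: [111, 319, 319, 111]
t=25: [299, 161, 161, 299]
t=26: [307, 243, 243, 307]
t=27: [77, 262, 262, 77]
t=28: [129, 58, 58, 129]
t=29: [4, 208, 208, 4]
t=30: [447, 321, 321, 447]
t=31: [305, 207, 207, 305]
t=32: [443, 263, 263, 443]
t=33: [135, 191, 191, 135]
t=34: [395, 234, 234, 395]
t=35: [47, 48, 48, 47]
t=36: [450, 448, 448, 450]
t=37: [208, 213, 213, 208]
t=38: [464, 450, 450, 464]
t=39: [214, 255, 255, 214]
t=40: [117, 460, 460, 117]
t=41: [242, 178, 178, 242]
t=42: [354, 76, 76, 354]
t=43: [61, 399, 399, 61]
t=44: [59, 10, 10, 59]
t=45: [330, 9, 9, 330]
t=46: [334, 334, 334, 334]
t=47: [347, 347, 347, 347]
t=48: [386, 386, 386, 386]
t=49: [22, 22, 22, 22]
t=50: [373, 373, 373, 373]
t=51: [464, 464, 464, 464]
t=52: [256, 256, 256, 256]
t=53: [113, 113, 113, 113]
t=54: [165, 165, 165, 165]
t=55: [321, 321, 321, 321]
t=56: [308, 308, 308, 308]
t=57: [269, 269, 269, 269]
t=58: [152, 152, 152, 152]
t=59: [282, 282, 282, 282]
t=60: [191, 191, 191, 191]
t=61: [399, 399, 399, 399]
t=62: [61, 61, 61, 61]
t=63: [9, 9, 9, 9]
t=64: [334, 334, 334, 334]

Answer: 18
Key observation: The state at step 46, [334, 334, 334, 334], reappears at step 64 — and no state repeats earlier — so the cycle the system enters has period 18.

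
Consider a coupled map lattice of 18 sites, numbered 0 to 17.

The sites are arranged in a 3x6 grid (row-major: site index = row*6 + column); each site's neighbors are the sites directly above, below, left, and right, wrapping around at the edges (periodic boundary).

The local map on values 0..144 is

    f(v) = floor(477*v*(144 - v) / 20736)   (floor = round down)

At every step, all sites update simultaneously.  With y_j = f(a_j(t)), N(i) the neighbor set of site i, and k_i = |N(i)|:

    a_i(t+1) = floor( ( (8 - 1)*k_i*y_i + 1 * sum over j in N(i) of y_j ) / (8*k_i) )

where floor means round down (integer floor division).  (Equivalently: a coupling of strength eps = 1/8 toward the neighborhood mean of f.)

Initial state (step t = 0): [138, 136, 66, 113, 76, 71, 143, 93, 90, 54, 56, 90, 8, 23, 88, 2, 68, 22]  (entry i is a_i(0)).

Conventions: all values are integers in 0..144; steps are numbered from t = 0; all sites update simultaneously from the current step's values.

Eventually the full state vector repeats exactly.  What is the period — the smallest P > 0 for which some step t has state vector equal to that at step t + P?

Answer: 4
Key observation: The state at step 17, [118, 118, 119, 119, 118, 118, 118, 118, 119, 118, 118, 118, 118, 119, 119, 119, 118, 119], reappears at step 21 — and no state repeats earlier — so the cycle the system enters has period 4.

Derivation:
t=0: [138, 136, 66, 113, 76, 71, 143, 93, 90, 54, 56, 90, 8, 23, 88, 2, 68, 22]
t=1: [22, 31, 113, 81, 116, 113, 10, 101, 111, 106, 113, 106, 26, 64, 108, 18, 112, 65]
t=2: [61, 81, 81, 111, 75, 80, 36, 96, 84, 90, 80, 90, 71, 112, 88, 57, 81, 113]
t=3: [115, 115, 115, 87, 117, 115, 92, 105, 114, 110, 116, 109, 115, 85, 112, 113, 115, 84]
t=4: [77, 77, 77, 109, 73, 77, 106, 94, 78, 86, 74, 87, 79, 110, 82, 81, 77, 110]
t=5: [117, 116, 116, 90, 117, 116, 94, 107, 117, 113, 118, 112, 115, 89, 115, 115, 117, 89]
t=6: [73, 75, 75, 106, 73, 75, 104, 91, 73, 80, 70, 83, 79, 107, 76, 77, 73, 107]
t=7: [118, 117, 118, 95, 118, 118, 97, 109, 118, 116, 118, 114, 115, 94, 117, 117, 118, 94]
t=8: [71, 73, 71, 102, 71, 71, 100, 87, 70, 74, 70, 79, 78, 104, 73, 73, 71, 103]
t=9: [118, 118, 118, 100, 118, 118, 103, 113, 118, 118, 118, 116, 116, 97, 118, 118, 118, 99]
t=10: [70, 71, 70, 97, 70, 71, 94, 80, 70, 70, 70, 75, 76, 100, 71, 70, 71, 98]
t=11: [118, 118, 118, 105, 118, 118, 109, 116, 118, 118, 119, 118, 116, 103, 118, 118, 118, 104]
t=12: [70, 70, 70, 91, 70, 70, 85, 74, 70, 70, 68, 71, 75, 93, 70, 70, 70, 92]
t=13: [118, 118, 118, 111, 118, 118, 115, 118, 119, 118, 118, 118, 118, 110, 118, 118, 118, 111]
t=14: [70, 70, 70, 82, 70, 70, 75, 70, 68, 70, 70, 70, 71, 84, 70, 70, 70, 82]
t=15: [119, 118, 118, 116, 118, 118, 119, 118, 118, 118, 119, 118, 118, 115, 118, 118, 118, 116]
t=16: [68, 70, 70, 73, 70, 70, 68, 70, 70, 70, 68, 70, 70, 75, 70, 70, 70, 73]
t=17: [118, 118, 119, 119, 118, 118, 118, 118, 119, 118, 118, 118, 118, 119, 119, 119, 118, 119]
t=18: [70, 69, 68, 68, 69, 69, 70, 69, 68, 69, 70, 69, 69, 68, 68, 68, 69, 68]
t=19: [119, 118, 118, 118, 118, 118, 119, 118, 118, 118, 119, 118, 118, 118, 118, 118, 118, 118]
t=20: [68, 69, 70, 70, 69, 69, 68, 69, 70, 69, 68, 69, 69, 70, 70, 70, 69, 70]
t=21: [118, 118, 119, 119, 118, 118, 118, 118, 119, 118, 118, 118, 118, 119, 119, 119, 118, 119]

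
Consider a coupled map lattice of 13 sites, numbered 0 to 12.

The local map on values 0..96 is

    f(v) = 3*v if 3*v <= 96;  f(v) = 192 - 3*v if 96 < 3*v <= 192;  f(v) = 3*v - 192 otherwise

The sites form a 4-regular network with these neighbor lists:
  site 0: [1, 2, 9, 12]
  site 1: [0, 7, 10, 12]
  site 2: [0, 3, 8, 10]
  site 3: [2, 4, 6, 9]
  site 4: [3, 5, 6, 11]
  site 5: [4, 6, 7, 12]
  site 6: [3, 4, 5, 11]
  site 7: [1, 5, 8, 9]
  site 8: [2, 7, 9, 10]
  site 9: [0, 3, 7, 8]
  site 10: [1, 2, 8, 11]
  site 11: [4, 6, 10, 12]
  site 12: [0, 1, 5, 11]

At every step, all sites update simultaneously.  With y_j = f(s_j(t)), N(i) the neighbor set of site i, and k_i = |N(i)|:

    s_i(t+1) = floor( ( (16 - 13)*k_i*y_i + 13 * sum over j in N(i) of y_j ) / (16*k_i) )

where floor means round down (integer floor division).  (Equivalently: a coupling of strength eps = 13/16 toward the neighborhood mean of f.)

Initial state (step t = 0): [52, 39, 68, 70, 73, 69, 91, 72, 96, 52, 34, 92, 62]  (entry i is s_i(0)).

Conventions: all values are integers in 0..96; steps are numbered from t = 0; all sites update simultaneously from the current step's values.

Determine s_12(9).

Answer: s_12(9) = 70

Derivation:
t=0: [52, 39, 68, 70, 73, 69, 91, 72, 96, 52, 34, 92, 62]
t=1: [32, 45, 51, 35, 45, 30, 44, 49, 50, 42, 71, 57, 43]
t=2: [63, 56, 57, 61, 63, 62, 63, 60, 42, 67, 36, 44, 65]
t=3: [12, 25, 36, 9, 16, 5, 16, 23, 37, 19, 50, 30, 19]
t=4: [62, 55, 53, 53, 45, 47, 45, 59, 66, 53, 74, 56, 54]
t=5: [26, 21, 21, 42, 44, 41, 44, 26, 23, 18, 23, 39, 27]
t=6: [67, 73, 69, 60, 66, 69, 66, 66, 66, 69, 67, 68, 73]
t=7: [18, 15, 10, 10, 10, 11, 10, 13, 10, 9, 13, 12, 17]
t=8: [41, 45, 36, 29, 31, 36, 31, 34, 33, 36, 35, 37, 43]
t=9: [71, 73, 84, 88, 87, 84, 87, 81, 87, 84, 80, 83, 70]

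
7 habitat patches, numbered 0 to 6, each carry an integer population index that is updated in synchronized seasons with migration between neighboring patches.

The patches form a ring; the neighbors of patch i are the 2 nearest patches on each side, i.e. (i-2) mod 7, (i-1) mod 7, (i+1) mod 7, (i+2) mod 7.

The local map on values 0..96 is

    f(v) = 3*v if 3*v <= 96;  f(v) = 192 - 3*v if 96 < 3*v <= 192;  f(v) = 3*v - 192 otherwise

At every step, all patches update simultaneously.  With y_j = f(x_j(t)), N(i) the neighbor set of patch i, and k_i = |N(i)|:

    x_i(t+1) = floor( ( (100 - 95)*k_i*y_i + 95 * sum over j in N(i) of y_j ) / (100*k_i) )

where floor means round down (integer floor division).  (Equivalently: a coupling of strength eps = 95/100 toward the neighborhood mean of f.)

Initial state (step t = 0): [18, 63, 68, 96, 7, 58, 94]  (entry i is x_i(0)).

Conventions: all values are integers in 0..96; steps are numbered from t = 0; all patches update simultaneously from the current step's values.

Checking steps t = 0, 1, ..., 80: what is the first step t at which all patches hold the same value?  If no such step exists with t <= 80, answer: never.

Simulating step by step:
t=0: [18, 63, 68, 96, 7, 58, 94]  (not all equal)
t=1: [31, 60, 41, 17, 52, 62, 27]  (not all equal)
t=2: [44, 70, 49, 31, 50, 62, 38]  (not all equal)
t=3: [37, 66, 52, 31, 54, 65, 33]  (not all equal)
t=4: [36, 72, 51, 22, 54, 70, 33]  (not all equal)
t=5: [45, 68, 50, 29, 52, 65, 41]  (not all equal)
t=6: [32, 61, 47, 26, 49, 59, 29]  (not all equal)
t=7: [43, 74, 56, 32, 57, 73, 43]  (not all equal)
t=8: [37, 59, 51, 29, 50, 59, 36]  (not all equal)
t=9: [40, 69, 55, 30, 55, 70, 40]  (not all equal)
t=10: [34, 62, 49, 25, 50, 62, 34]  (not all equal)
t=11: [39, 71, 52, 27, 53, 70, 38]  (not all equal)
t=12: [40, 65, 51, 29, 52, 64, 38]  (not all equal)
t=13: [32, 65, 48, 22, 50, 64, 30]  (not all equal)
t=14: [38, 71, 51, 25, 50, 69, 37]  (not all equal)
t=15: [40, 65, 53, 31, 51, 66, 41]  (not all equal)
t=16: [29, 63, 50, 23, 49, 65, 31]  (not all equal)
t=17: [37, 69, 50, 25, 51, 69, 37]  (not all equal)
t=18: [40, 67, 51, 30, 52, 66, 39]  (not all equal)
t=19: [34, 66, 51, 25, 51, 65, 32]  (not all equal)
t=20: [38, 71, 51, 24, 52, 71, 37]  (not all equal)
t=21: [42, 65, 51, 31, 52, 64, 41]  (not all equal)
t=22: [29, 63, 48, 23, 49, 62, 28]  (not all equal)
t=23: [37, 68, 50, 27, 51, 67, 37]  (not all equal)
t=24: [38, 68, 52, 28, 52, 67, 37]  (not all equal)
t=25: [36, 66, 51, 26, 51, 66, 36]  (not all equal)
t=26: [36, 67, 51, 25, 51, 67, 36]  (not all equal)
t=27: [37, 67, 51, 26, 51, 67, 37]  (not all equal)
t=28: [36, 66, 51, 26, 51, 66, 36]  (not all equal)

Answer: never
Key observation: The state at step 25 reappears at step 28 — the system is in a cycle of period 3 from step 25 on.  No step 0..28 is synchronized, and the cycle repeats forever, so no step up to 80 (or ever) has all patches equal.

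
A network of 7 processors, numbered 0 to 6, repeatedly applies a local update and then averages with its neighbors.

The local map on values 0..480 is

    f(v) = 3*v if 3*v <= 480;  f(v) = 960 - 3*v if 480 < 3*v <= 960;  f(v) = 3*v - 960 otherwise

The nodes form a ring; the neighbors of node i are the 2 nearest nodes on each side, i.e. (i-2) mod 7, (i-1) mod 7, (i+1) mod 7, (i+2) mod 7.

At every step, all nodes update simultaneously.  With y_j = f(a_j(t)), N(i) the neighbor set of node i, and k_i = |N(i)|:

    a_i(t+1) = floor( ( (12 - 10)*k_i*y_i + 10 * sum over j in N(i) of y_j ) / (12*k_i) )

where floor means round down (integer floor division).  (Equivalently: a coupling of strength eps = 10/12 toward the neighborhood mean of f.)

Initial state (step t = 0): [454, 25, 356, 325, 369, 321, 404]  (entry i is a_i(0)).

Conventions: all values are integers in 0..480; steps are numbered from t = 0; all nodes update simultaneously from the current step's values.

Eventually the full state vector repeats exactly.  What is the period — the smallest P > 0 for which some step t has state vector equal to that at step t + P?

Answer: 4
Key observation: The state at step 45, [338, 337, 336, 335, 335, 336, 337], reappears at step 49 — and no state repeats earlier — so the cycle the system enters has period 4.

Derivation:
t=0: [454, 25, 356, 325, 369, 321, 404]
t=1: [158, 174, 151, 71, 103, 170, 172]
t=2: [450, 403, 374, 379, 376, 375, 422]
t=3: [248, 257, 232, 184, 196, 244, 253]
t=4: [219, 258, 290, 287, 291, 287, 242]
t=5: [177, 182, 155, 112, 123, 167, 179]
t=6: [438, 413, 400, 411, 412, 400, 418]
t=7: [278, 288, 286, 261, 264, 289, 288]
t=8: [101, 120, 135, 125, 125, 133, 116]
t=9: [365, 358, 361, 383, 380, 358, 357]
t=10: [118, 135, 149, 142, 141, 147, 131]
t=11: [410, 405, 409, 428, 426, 406, 403]
t=12: [259, 273, 287, 282, 281, 284, 270]
t=13: [134, 137, 132, 115, 117, 135, 139]
t=14: [406, 393, 380, 383, 384, 383, 396]
t=15: [213, 214, 208, 194, 195, 212, 216]
t=16: [322, 333, 346, 344, 343, 342, 330]
t=17: [45, 45, 51, 64, 62, 47, 42]
t=18: [138, 148, 160, 160, 158, 156, 145]
t=19: [449, 450, 457, 468, 467, 453, 447]
t=20: [393, 403, 414, 415, 414, 410, 400]
t=21: [253, 255, 262, 273, 271, 258, 252]
t=22: [191, 182, 171, 169, 171, 175, 185]
t=23: [418, 421, 428, 438, 437, 425, 418]
t=24: [306, 314, 325, 328, 326, 321, 312]
t=25: [19, 24, 23, 15, 16, 23, 20]
t=26: [65, 60, 57, 61, 58, 55, 61]
t=27: [178, 182, 181, 174, 175, 180, 179]
t=28: [419, 424, 426, 424, 426, 428, 423]
t=29: [312, 309, 311, 317, 316, 311, 312]
t=30: [27, 23, 20, 22, 20, 18, 24]
t=31: [66, 69, 67, 61, 62, 67, 67]
t=32: [201, 197, 194, 196, 194, 193, 198]
t=33: [370, 368, 370, 375, 374, 370, 370]
t=34: [148, 152, 154, 153, 155, 155, 151]
t=35: [456, 454, 457, 461, 460, 456, 456]
t=36: [407, 410, 412, 412, 413, 413, 409]
t=37: [271, 270, 272, 276, 275, 272, 271]
t=38: [146, 143, 141, 141, 140, 140, 144]
t=39: [428, 429, 426, 423, 423, 426, 427]
t=40: [321, 319, 317, 316, 315, 316, 319]
t=41: [6, 6, 8, 10, 10, 8, 7]
t=42: [21, 22, 24, 25, 25, 24, 22]
t=43: [68, 68, 70, 71, 71, 70, 68]
t=44: [206, 207, 208, 209, 209, 208, 207]
t=45: [338, 337, 336, 335, 335, 336, 337]
t=46: [50, 49, 48, 47, 47, 48, 49]
t=47: [146, 145, 144, 143, 143, 144, 145]
t=48: [434, 433, 432, 431, 431, 432, 433]
t=49: [338, 337, 336, 335, 335, 336, 337]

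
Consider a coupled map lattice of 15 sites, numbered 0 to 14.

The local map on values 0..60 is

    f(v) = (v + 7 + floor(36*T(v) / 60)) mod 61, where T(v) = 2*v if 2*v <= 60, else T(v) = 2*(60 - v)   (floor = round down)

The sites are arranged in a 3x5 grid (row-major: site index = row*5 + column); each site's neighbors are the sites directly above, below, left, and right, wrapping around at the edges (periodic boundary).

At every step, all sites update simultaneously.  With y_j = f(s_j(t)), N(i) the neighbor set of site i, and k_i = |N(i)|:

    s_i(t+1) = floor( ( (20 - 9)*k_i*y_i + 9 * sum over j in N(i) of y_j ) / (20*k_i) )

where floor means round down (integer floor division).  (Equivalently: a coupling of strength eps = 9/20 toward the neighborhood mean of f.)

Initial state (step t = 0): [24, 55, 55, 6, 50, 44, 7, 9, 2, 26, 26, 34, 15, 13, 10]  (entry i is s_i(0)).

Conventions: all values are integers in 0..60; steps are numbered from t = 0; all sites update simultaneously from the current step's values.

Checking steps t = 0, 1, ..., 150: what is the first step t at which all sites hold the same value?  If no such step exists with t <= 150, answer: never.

Simulating step by step:
t=0: [24, 55, 55, 6, 50, 44, 7, 9, 2, 26, 26, 34, 15, 13, 10]  (not all equal)
t=1: [35, 14, 14, 17, 16, 14, 18, 23, 15, 8, 13, 14, 30, 30, 21]  (not all equal)
t=2: [23, 35, 37, 38, 37, 33, 44, 46, 37, 32, 34, 34, 22, 23, 41]  (not all equal)
t=3: [36, 15, 14, 15, 15, 15, 9, 13, 15, 10, 15, 15, 39, 40, 14]  (not all equal)
t=4: [23, 34, 34, 36, 35, 33, 31, 31, 34, 33, 36, 35, 19, 19, 33]  (not all equal)
t=5: [36, 16, 15, 14, 16, 16, 11, 15, 15, 11, 15, 15, 35, 35, 15]  (not all equal)
t=6: [24, 36, 36, 35, 36, 35, 35, 35, 35, 35, 36, 35, 20, 20, 35]  (not all equal)
t=7: [37, 15, 14, 15, 15, 16, 10, 15, 15, 10, 15, 15, 37, 37, 15]  (not all equal)
t=8: [23, 35, 34, 36, 35, 35, 34, 35, 35, 34, 36, 35, 19, 20, 35]  (not all equal)
t=9: [36, 16, 15, 14, 16, 16, 11, 15, 15, 11, 15, 15, 35, 37, 15]  (not all equal)
t=10: [24, 36, 36, 35, 36, 35, 35, 35, 35, 35, 36, 35, 20, 19, 35]  (not all equal)
t=11: [37, 15, 14, 14, 15, 16, 10, 15, 15, 10, 15, 15, 37, 35, 14]  (not all equal)
t=12: [23, 35, 34, 34, 34, 35, 34, 35, 35, 33, 36, 35, 19, 20, 33]  (not all equal)
t=13: [36, 16, 15, 15, 16, 16, 11, 15, 15, 11, 15, 15, 35, 37, 15]  (not all equal)
t=14: [24, 36, 36, 36, 36, 35, 35, 35, 35, 35, 36, 35, 20, 20, 35]  (not all equal)
t=15: [37, 15, 14, 14, 15, 16, 10, 15, 15, 10, 15, 15, 37, 37, 15]  (not all equal)
t=16: [23, 35, 34, 34, 35, 35, 34, 35, 35, 34, 36, 35, 19, 19, 35]  (not all equal)
t=17: [36, 16, 15, 15, 16, 16, 11, 15, 15, 11, 15, 15, 35, 35, 15]  (not all equal)
t=18: [24, 36, 36, 36, 36, 35, 35, 35, 35, 35, 36, 35, 20, 20, 35]  (not all equal)

Answer: never
Key observation: The state at step 14 reappears at step 18 — the system is in a cycle of period 4 from step 14 on.  No step 0..18 is synchronized, and the cycle repeats forever, so no step up to 150 (or ever) has all sites equal.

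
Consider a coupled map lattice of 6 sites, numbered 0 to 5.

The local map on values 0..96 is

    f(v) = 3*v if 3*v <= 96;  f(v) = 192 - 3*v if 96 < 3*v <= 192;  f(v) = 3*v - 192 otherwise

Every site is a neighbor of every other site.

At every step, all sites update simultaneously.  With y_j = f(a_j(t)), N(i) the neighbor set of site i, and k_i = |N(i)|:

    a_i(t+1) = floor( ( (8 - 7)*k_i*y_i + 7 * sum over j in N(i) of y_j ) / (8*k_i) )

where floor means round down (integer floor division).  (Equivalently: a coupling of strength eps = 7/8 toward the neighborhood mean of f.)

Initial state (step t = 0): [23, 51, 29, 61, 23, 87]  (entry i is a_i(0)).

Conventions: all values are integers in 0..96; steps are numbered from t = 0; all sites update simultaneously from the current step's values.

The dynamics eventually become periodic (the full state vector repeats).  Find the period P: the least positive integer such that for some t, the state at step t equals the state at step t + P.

Answer: 8
Key observation: The state at step 3, [66, 66, 66, 66, 66, 66], reappears at step 11 — and no state repeats earlier — so the cycle the system enters has period 8.

Derivation:
t=0: [23, 51, 29, 61, 23, 87]
t=1: [56, 57, 55, 59, 56, 56]
t=2: [22, 22, 22, 22, 22, 22]
t=3: [66, 66, 66, 66, 66, 66]
t=4: [6, 6, 6, 6, 6, 6]
t=5: [18, 18, 18, 18, 18, 18]
t=6: [54, 54, 54, 54, 54, 54]
t=7: [30, 30, 30, 30, 30, 30]
t=8: [90, 90, 90, 90, 90, 90]
t=9: [78, 78, 78, 78, 78, 78]
t=10: [42, 42, 42, 42, 42, 42]
t=11: [66, 66, 66, 66, 66, 66]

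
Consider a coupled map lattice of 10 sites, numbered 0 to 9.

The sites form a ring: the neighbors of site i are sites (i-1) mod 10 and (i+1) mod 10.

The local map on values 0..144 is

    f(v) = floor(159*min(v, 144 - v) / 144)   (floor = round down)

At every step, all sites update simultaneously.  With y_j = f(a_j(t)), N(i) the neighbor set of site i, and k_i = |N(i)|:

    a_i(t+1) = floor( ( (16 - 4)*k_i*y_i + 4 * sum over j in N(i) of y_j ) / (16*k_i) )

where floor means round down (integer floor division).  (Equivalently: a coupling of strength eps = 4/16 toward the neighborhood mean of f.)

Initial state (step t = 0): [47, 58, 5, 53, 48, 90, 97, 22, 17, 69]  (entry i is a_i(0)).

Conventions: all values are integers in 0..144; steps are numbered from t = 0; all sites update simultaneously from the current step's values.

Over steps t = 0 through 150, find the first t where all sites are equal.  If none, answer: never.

Answer: never
Key observation: The state at step 14 reappears at step 18 — the system is in a cycle of period 4 from step 14 on.  No step 0..18 is synchronized, and the cycle repeats forever, so no step up to 150 (or ever) has all sites equal.

Derivation:
t=0: [47, 58, 5, 53, 48, 90, 97, 22, 17, 69]  (not all equal)
t=1: [55, 55, 19, 50, 54, 57, 48, 26, 26, 65]  (not all equal)
t=2: [61, 55, 29, 51, 58, 60, 51, 31, 33, 64]  (not all equal)
t=3: [66, 57, 38, 54, 63, 64, 54, 37, 40, 65]  (not all equal)
t=4: [70, 60, 45, 58, 67, 68, 58, 42, 46, 67]  (not all equal)
t=5: [75, 65, 53, 63, 72, 73, 63, 48, 52, 70]  (not all equal)
t=6: [75, 70, 61, 68, 77, 77, 68, 55, 59, 74]  (not all equal)
t=7: [76, 75, 69, 73, 73, 73, 72, 62, 65, 75]  (not all equal)
t=8: [75, 75, 76, 77, 78, 78, 77, 69, 71, 75]  (not all equal)
t=9: [76, 75, 74, 73, 72, 72, 73, 75, 77, 76]  (not all equal)
t=10: [75, 76, 77, 78, 78, 78, 77, 75, 73, 74]  (not all equal)
t=11: [76, 74, 73, 72, 72, 72, 73, 75, 77, 77]  (not all equal)
t=12: [75, 76, 78, 78, 79, 78, 77, 75, 73, 73]  (not all equal)
t=13: [76, 74, 72, 71, 71, 72, 73, 75, 77, 77]  (not all equal)
t=14: [75, 77, 78, 78, 78, 78, 77, 75, 73, 73]  (not all equal)
t=15: [75, 73, 72, 72, 72, 72, 73, 75, 77, 77]  (not all equal)
t=16: [75, 77, 78, 79, 79, 78, 77, 75, 73, 73]  (not all equal)
t=17: [75, 73, 72, 71, 71, 72, 73, 75, 77, 77]  (not all equal)
t=18: [75, 77, 78, 78, 78, 78, 77, 75, 73, 73]  (not all equal)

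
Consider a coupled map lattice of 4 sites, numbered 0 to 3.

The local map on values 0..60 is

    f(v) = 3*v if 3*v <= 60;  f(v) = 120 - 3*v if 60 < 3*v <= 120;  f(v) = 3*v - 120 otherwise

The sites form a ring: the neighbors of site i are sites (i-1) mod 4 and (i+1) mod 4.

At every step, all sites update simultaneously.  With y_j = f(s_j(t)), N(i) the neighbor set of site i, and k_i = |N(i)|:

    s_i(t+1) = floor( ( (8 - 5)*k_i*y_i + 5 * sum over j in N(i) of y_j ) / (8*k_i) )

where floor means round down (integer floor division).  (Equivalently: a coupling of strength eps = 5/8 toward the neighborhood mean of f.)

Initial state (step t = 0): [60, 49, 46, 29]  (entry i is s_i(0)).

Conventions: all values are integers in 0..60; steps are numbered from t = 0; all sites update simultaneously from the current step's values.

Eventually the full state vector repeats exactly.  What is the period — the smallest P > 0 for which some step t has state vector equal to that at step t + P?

Answer: 4
Key observation: The state at step 12, [54, 54, 54, 54], reappears at step 16 — and no state repeats earlier — so the cycle the system enters has period 4.

Derivation:
t=0: [60, 49, 46, 29]
t=1: [41, 34, 25, 36]
t=2: [10, 21, 26, 19]
t=3: [46, 43, 51, 43]
t=4: [12, 19, 18, 19]
t=5: [49, 49, 55, 49]
t=6: [27, 32, 33, 32]
t=7: [29, 27, 22, 27]
t=8: [36, 41, 44, 41]
t=9: [6, 8, 6, 8]
t=10: [21, 20, 21, 20]
t=11: [58, 58, 58, 58]
t=12: [54, 54, 54, 54]
t=13: [42, 42, 42, 42]
t=14: [6, 6, 6, 6]
t=15: [18, 18, 18, 18]
t=16: [54, 54, 54, 54]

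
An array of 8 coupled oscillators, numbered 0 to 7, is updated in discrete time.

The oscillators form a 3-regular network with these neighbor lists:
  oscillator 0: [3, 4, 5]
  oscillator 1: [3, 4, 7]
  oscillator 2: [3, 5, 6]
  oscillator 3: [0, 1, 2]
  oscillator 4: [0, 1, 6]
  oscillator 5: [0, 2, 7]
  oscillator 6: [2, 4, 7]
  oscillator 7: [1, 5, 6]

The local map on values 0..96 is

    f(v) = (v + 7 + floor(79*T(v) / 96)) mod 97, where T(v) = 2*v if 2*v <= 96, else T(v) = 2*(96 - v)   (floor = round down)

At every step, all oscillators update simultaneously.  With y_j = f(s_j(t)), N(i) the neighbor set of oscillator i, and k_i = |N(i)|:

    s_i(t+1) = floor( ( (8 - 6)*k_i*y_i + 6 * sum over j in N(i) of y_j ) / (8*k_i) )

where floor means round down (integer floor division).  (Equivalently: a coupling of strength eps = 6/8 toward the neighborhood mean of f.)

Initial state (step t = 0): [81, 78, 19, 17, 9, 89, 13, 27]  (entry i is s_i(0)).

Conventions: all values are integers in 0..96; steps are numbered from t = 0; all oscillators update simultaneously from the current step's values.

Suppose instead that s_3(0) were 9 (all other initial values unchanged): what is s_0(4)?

Simulating step by step:
t=0: [81, 78, 19, 9, 9, 89, 13, 27]
t=1: [21, 38, 34, 29, 25, 40, 51, 36]
t=2: [58, 42, 57, 62, 45, 44, 52, 16]
t=3: [28, 31, 29, 27, 28, 34, 35, 32]
t=4: [84, 84, 64, 82, 63, 87, 64, 69]

Answer: s_0(4) = 84
Key observation: This trace re-runs the system from the modified initial state.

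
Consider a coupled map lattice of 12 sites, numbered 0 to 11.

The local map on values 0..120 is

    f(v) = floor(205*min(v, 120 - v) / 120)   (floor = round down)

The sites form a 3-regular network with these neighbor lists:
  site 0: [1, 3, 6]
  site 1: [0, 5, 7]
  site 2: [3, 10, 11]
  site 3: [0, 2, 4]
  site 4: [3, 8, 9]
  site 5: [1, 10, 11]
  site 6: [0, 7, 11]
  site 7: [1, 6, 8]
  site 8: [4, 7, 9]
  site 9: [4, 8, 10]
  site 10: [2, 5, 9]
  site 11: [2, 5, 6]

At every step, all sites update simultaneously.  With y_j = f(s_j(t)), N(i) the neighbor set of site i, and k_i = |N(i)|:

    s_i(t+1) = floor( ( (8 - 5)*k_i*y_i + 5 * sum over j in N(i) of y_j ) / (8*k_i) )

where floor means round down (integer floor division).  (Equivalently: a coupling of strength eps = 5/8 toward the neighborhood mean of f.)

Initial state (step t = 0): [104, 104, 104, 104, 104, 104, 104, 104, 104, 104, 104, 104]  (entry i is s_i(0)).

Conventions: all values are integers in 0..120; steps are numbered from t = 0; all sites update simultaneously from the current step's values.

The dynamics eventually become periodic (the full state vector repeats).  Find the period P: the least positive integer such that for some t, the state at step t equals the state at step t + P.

Answer: 6
Key observation: The state at step 10, [92, 92, 92, 92, 92, 92, 92, 92, 92, 92, 92, 92], reappears at step 16 — and no state repeats earlier — so the cycle the system enters has period 6.

Derivation:
t=0: [104, 104, 104, 104, 104, 104, 104, 104, 104, 104, 104, 104]
t=1: [27, 27, 27, 27, 27, 27, 27, 27, 27, 27, 27, 27]
t=2: [46, 46, 46, 46, 46, 46, 46, 46, 46, 46, 46, 46]
t=3: [78, 78, 78, 78, 78, 78, 78, 78, 78, 78, 78, 78]
t=4: [71, 71, 71, 71, 71, 71, 71, 71, 71, 71, 71, 71]
t=5: [83, 83, 83, 83, 83, 83, 83, 83, 83, 83, 83, 83]
t=6: [63, 63, 63, 63, 63, 63, 63, 63, 63, 63, 63, 63]
t=7: [97, 97, 97, 97, 97, 97, 97, 97, 97, 97, 97, 97]
t=8: [39, 39, 39, 39, 39, 39, 39, 39, 39, 39, 39, 39]
t=9: [66, 66, 66, 66, 66, 66, 66, 66, 66, 66, 66, 66]
t=10: [92, 92, 92, 92, 92, 92, 92, 92, 92, 92, 92, 92]
t=11: [47, 47, 47, 47, 47, 47, 47, 47, 47, 47, 47, 47]
t=12: [80, 80, 80, 80, 80, 80, 80, 80, 80, 80, 80, 80]
t=13: [68, 68, 68, 68, 68, 68, 68, 68, 68, 68, 68, 68]
t=14: [88, 88, 88, 88, 88, 88, 88, 88, 88, 88, 88, 88]
t=15: [54, 54, 54, 54, 54, 54, 54, 54, 54, 54, 54, 54]
t=16: [92, 92, 92, 92, 92, 92, 92, 92, 92, 92, 92, 92]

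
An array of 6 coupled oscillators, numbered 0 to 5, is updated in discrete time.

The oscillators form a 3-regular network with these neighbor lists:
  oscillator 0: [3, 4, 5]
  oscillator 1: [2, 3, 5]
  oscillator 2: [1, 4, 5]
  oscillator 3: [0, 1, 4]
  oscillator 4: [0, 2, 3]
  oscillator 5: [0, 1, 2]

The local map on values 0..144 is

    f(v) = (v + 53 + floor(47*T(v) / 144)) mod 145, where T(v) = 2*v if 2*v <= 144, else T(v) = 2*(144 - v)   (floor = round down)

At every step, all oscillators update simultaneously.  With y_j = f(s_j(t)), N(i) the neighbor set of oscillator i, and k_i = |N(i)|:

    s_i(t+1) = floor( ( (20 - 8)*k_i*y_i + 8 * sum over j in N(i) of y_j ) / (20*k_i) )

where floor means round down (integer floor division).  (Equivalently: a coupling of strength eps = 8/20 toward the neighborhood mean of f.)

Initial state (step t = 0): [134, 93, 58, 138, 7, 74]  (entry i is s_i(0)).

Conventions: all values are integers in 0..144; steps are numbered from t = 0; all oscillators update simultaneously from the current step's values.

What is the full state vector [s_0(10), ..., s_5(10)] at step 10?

Simulating step by step:
t=0: [134, 93, 58, 138, 7, 74]
t=1: [47, 30, 18, 48, 51, 27]
t=2: [126, 102, 94, 128, 128, 100]
t=3: [44, 37, 36, 44, 44, 37]
t=4: [123, 115, 114, 123, 123, 115]
t=5: [43, 41, 41, 43, 43, 41]
t=6: [123, 120, 120, 123, 123, 120]
t=7: [43, 43, 43, 43, 43, 43]
t=8: [124, 124, 124, 124, 124, 124]
t=9: [45, 45, 45, 45, 45, 45]
t=10: [127, 127, 127, 127, 127, 127]

Answer: [127, 127, 127, 127, 127, 127]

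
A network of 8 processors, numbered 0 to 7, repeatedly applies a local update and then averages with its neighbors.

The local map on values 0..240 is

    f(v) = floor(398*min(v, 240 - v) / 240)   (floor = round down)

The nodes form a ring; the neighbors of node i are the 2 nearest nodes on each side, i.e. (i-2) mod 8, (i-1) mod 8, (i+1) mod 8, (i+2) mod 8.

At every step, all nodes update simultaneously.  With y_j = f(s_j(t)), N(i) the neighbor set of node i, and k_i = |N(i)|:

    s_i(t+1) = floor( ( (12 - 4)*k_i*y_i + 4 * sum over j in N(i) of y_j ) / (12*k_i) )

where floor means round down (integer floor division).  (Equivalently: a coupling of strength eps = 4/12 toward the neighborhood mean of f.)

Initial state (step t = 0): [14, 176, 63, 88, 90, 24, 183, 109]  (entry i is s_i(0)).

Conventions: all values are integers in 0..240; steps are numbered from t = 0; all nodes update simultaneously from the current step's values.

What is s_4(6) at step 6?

Answer: s_4(6) = 163

Derivation:
t=0: [14, 176, 63, 88, 90, 24, 183, 109]
t=1: [55, 108, 104, 129, 131, 73, 95, 141]
t=2: [116, 170, 167, 177, 172, 137, 151, 155]
t=3: [171, 123, 124, 112, 119, 155, 149, 145]
t=4: [133, 183, 185, 183, 186, 150, 150, 154]
t=5: [157, 104, 98, 97, 99, 138, 145, 142]
t=6: [145, 166, 160, 162, 163, 166, 157, 160]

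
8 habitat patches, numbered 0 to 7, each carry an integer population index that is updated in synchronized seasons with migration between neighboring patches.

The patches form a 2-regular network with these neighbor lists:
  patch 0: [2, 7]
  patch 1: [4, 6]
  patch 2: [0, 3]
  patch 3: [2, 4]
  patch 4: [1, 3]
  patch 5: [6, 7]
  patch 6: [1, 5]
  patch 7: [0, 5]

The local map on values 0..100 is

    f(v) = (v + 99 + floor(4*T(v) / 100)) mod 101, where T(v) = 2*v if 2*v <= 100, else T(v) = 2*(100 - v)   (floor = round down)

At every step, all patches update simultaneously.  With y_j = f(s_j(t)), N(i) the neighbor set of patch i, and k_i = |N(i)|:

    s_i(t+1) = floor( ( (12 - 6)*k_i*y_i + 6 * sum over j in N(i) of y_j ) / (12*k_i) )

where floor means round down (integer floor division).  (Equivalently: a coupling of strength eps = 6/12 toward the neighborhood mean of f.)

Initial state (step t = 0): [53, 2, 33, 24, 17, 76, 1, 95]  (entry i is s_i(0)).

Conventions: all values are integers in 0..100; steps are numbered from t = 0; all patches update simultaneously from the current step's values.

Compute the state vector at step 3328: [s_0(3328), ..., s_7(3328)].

Answer: [63, 63, 63, 63, 63, 63, 63, 63]
Key observation: The state at step 29, [63, 63, 63, 63, 63, 63, 63, 63], reappears at step 30: the system is in a cycle of period 1 from step 29 on.  Therefore the state at step 3328 equals the state at step 29 + ((3328 - 29) mod 1) = 29, which is [63, 63, 63, 63, 63, 63, 63, 63].

Derivation:
t=0: [53, 2, 33, 24, 17, 76, 1, 95]
t=1: [58, 29, 35, 23, 13, 85, 68, 78]
t=2: [57, 34, 37, 22, 18, 78, 62, 74]
t=3: [56, 37, 38, 24, 22, 72, 59, 70]
t=4: [55, 38, 39, 26, 25, 68, 57, 67]
t=5: [54, 40, 40, 29, 28, 65, 55, 64]
t=6: [53, 41, 41, 31, 31, 62, 54, 62]
t=7: [53, 42, 42, 33, 33, 61, 53, 60]
t=8: [53, 43, 43, 35, 35, 59, 53, 59]
t=9: [53, 44, 44, 37, 37, 58, 53, 58]
t=10: [53, 45, 45, 39, 39, 57, 53, 57]
t=11: [53, 46, 46, 41, 41, 57, 53, 57]
t=12: [53, 47, 47, 43, 43, 57, 53, 57]
t=13: [53, 48, 48, 45, 45, 57, 53, 57]
t=14: [53, 49, 49, 46, 46, 57, 53, 57]
t=15: [54, 50, 50, 47, 47, 57, 54, 57]
t=16: [55, 51, 51, 49, 49, 57, 55, 57]
t=17: [55, 52, 52, 50, 50, 57, 55, 57]
t=18: [55, 53, 53, 52, 52, 57, 55, 57]
t=19: [56, 54, 54, 53, 53, 57, 56, 57]
t=20: [56, 55, 55, 54, 54, 57, 56, 57]
t=21: [57, 56, 56, 55, 55, 57, 57, 57]
t=22: [57, 57, 57, 56, 56, 58, 57, 58]
t=23: [58, 57, 57, 57, 57, 58, 58, 58]
t=24: [58, 58, 58, 58, 58, 59, 58, 59]
t=25: [59, 59, 59, 59, 59, 59, 59, 59]
t=26: [60, 60, 60, 60, 60, 60, 60, 60]
t=27: [61, 61, 61, 61, 61, 61, 61, 61]
t=28: [62, 62, 62, 62, 62, 62, 62, 62]
t=29: [63, 63, 63, 63, 63, 63, 63, 63]
t=30: [63, 63, 63, 63, 63, 63, 63, 63]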